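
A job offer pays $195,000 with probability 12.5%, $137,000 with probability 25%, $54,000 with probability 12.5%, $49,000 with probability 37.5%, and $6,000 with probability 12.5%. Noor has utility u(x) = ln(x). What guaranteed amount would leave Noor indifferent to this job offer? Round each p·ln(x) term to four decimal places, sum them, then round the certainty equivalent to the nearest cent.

E[u] = 0.125·ln(195000) + 0.25·ln(137000) + 0.125·ln(54000) + 0.375·ln(49000) + 0.125·ln(6000) = 1.5226 + 2.9569 + 1.3621 + 4.0498 + 1.0874 = 10.9788
CE = e^10.9788 ≈ 58618.17

$58,618.17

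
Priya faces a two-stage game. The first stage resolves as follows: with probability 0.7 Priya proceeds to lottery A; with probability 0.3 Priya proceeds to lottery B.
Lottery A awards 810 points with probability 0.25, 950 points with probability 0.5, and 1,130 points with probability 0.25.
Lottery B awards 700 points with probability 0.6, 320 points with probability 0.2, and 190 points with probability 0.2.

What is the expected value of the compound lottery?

EV(A) = 0.25 × 810 + 0.5 × 950 + 0.25 × 1130 = 202.5 + 475 + 282.5 = 960
EV(B) = 0.6 × 700 + 0.2 × 320 + 0.2 × 190 = 420 + 64 + 38 = 522
Overall = 0.7 × 960 + 0.3 × 522 = 672 + 156.6 = 828.6

828.6 points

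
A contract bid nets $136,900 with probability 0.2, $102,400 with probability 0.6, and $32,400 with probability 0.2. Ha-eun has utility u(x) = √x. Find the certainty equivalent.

$91,204

E[u] = 0.2·√136900 + 0.6·√102400 + 0.2·√32400 = 0.2·370 + 0.6·320 + 0.2·180 = 302
CE = (302)² = 91204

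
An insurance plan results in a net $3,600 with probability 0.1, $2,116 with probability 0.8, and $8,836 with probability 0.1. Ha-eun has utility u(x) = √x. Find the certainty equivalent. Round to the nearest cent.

$2,724.84

E[u] = 0.1·√3600 + 0.8·√2116 + 0.1·√8836 = 0.1·60 + 0.8·46 + 0.1·94 = 52.2
CE = (52.2)² = 2724.84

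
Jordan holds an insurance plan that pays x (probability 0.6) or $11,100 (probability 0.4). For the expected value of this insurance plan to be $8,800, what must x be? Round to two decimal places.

x = $7,266.67

0.6·x + 0.4·11100 = 8800
0.6·x = 8800 − 4440 = 4360
x = 4360 / 0.6 = 7266.6667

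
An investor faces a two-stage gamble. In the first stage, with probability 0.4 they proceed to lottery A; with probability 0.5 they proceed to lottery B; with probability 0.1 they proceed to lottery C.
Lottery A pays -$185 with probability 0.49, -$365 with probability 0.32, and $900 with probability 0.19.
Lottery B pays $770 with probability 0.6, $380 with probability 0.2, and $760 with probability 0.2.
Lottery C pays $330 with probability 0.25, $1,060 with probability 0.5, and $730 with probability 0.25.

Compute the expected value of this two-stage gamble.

$409.92

EV(A) = 0.49 × (-185) + 0.32 × (-365) + 0.19 × 900 = -90.65 − 116.8 + 171 = -36.45
EV(B) = 0.6 × 770 + 0.2 × 380 + 0.2 × 760 = 462 + 76 + 152 = 690
EV(C) = 0.25 × 330 + 0.5 × 1060 + 0.25 × 730 = 82.5 + 530 + 182.5 = 795
Overall = 0.4 × (-36.45) + 0.5 × 690 + 0.1 × 795 = -14.58 + 345 + 79.5 = 409.92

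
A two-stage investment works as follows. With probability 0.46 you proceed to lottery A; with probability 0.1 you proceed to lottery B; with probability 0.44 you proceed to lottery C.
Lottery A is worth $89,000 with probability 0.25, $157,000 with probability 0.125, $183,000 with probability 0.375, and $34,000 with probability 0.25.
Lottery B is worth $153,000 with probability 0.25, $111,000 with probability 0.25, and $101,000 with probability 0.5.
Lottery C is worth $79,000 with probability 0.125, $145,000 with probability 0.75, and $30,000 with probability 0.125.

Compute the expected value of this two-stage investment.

EV(A) = 0.25 × 89000 + 0.125 × 157000 + 0.375 × 183000 + 0.25 × 34000 = 22250 + 19625 + 68625 + 8500 = 119000
EV(B) = 0.25 × 153000 + 0.25 × 111000 + 0.5 × 101000 = 38250 + 27750 + 50500 = 116500
EV(C) = 0.125 × 79000 + 0.75 × 145000 + 0.125 × 30000 = 9875 + 108750 + 3750 = 122375
Overall = 0.46 × 119000 + 0.1 × 116500 + 0.44 × 122375 = 54740 + 11650 + 53845 = 120235

$120,235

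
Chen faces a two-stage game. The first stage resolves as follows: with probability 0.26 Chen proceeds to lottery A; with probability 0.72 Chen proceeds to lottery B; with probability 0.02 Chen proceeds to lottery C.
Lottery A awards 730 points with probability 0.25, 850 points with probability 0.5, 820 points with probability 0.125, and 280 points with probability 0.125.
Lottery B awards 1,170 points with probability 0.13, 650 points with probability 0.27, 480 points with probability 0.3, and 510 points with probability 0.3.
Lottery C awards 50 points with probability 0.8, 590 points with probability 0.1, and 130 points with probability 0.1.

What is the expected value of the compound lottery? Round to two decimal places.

645.65 points

EV(A) = 0.25 × 730 + 0.5 × 850 + 0.125 × 820 + 0.125 × 280 = 182.5 + 425 + 102.5 + 35 = 745
EV(B) = 0.13 × 1170 + 0.27 × 650 + 0.3 × 480 + 0.3 × 510 = 152.1 + 175.5 + 144 + 153 = 624.6
EV(C) = 0.8 × 50 + 0.1 × 590 + 0.1 × 130 = 40 + 59 + 13 = 112
Overall = 0.26 × 745 + 0.72 × 624.6 + 0.02 × 112 = 193.7 + 449.712 + 2.24 = 645.652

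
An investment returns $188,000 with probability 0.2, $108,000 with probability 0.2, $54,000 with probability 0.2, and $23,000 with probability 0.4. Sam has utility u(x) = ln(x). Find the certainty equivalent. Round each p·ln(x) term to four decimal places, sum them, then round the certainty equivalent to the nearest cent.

E[u] = 0.2·ln(188000) + 0.2·ln(108000) + 0.2·ln(54000) + 0.4·ln(23000) = 2.4288 + 2.3180 + 2.1793 + 4.0173 = 10.9434
CE = e^10.9434 ≈ 56579.39

$56,579.39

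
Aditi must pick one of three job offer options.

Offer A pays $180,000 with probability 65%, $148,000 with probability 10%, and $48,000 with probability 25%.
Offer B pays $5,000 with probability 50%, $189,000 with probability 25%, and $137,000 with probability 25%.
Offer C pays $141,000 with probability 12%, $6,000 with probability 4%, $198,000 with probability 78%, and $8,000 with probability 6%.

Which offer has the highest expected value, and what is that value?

Offer C ($172,080)

Offer A = 0.65 × 180000 + 0.1 × 148000 + 0.25 × 48000 = 117000 + 14800 + 12000 = 143800
Offer B = 0.5 × 5000 + 0.25 × 189000 + 0.25 × 137000 = 2500 + 47250 + 34250 = 84000
Offer C = 0.12 × 141000 + 0.04 × 6000 + 0.78 × 198000 + 0.06 × 8000 = 16920 + 240 + 154440 + 480 = 172080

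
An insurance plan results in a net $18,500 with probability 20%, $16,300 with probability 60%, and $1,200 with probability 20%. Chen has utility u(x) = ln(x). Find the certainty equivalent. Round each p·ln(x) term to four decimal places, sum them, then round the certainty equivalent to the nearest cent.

E[u] = 0.2·ln(18500) + 0.6·ln(16300) + 0.2·ln(1200) = 1.9651 + 5.8194 + 1.4180 = 9.2025
CE = e^9.2025 ≈ 9921.90

$9,921.90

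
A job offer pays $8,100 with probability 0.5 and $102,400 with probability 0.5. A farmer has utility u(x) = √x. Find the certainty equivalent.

E[u] = 0.5·√8100 + 0.5·√102400 = 0.5·90 + 0.5·320 = 205
CE = (205)² = 42025

$42,025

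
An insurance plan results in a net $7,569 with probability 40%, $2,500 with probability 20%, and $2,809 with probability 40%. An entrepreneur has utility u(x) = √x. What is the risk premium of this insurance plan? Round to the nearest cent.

$295.20

E[u] = 0.4·√7569 + 0.2·√2500 + 0.4·√2809 = 0.4·87 + 0.2·50 + 0.4·53 = 66
CE = (66)² = 4356
Risk premium = EV − CE = 4651.2 − 4356 = 295.2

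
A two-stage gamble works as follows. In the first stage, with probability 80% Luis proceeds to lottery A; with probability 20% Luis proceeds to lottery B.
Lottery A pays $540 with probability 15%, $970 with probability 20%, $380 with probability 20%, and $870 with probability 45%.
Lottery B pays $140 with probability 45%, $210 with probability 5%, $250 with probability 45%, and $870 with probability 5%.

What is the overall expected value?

EV(A) = 0.15 × 540 + 0.2 × 970 + 0.2 × 380 + 0.45 × 870 = 81 + 194 + 76 + 391.5 = 742.5
EV(B) = 0.45 × 140 + 0.05 × 210 + 0.45 × 250 + 0.05 × 870 = 63 + 10.5 + 112.5 + 43.5 = 229.5
Overall = 0.8 × 742.5 + 0.2 × 229.5 = 594 + 45.9 = 639.9

$639.90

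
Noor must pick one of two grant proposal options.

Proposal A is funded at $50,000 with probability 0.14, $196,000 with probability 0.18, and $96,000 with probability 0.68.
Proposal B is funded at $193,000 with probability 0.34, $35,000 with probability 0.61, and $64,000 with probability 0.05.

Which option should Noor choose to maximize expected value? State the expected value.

Proposal A = 0.14 × 50000 + 0.18 × 196000 + 0.68 × 96000 = 7000 + 35280 + 65280 = 107560
Proposal B = 0.34 × 193000 + 0.61 × 35000 + 0.05 × 64000 = 65620 + 21350 + 3200 = 90170

Proposal A ($107,560)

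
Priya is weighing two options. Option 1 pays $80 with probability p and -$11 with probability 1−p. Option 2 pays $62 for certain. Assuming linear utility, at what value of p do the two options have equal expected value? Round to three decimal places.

p = 0.802

p·80 + (1−p)·(-11) = 62
91p − 11 = 62
p = (62 + 11) / 91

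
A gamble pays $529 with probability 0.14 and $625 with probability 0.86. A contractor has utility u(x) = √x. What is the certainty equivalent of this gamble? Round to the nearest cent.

E[u] = 0.14·√529 + 0.86·√625 = 0.14·23 + 0.86·25 = 24.72
CE = (24.72)² = 611.0784

$611.08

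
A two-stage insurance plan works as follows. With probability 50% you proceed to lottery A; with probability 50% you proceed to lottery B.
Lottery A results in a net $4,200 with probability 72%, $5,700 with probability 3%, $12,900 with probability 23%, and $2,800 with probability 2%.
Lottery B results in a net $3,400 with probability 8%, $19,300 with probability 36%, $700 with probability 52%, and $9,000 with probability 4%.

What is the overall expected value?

$7,081

EV(A) = 0.72 × 4200 + 0.03 × 5700 + 0.23 × 12900 + 0.02 × 2800 = 3024 + 171 + 2967 + 56 = 6218
EV(B) = 0.08 × 3400 + 0.36 × 19300 + 0.52 × 700 + 0.04 × 9000 = 272 + 6948 + 364 + 360 = 7944
Overall = 0.5 × 6218 + 0.5 × 7944 = 3109 + 3972 = 7081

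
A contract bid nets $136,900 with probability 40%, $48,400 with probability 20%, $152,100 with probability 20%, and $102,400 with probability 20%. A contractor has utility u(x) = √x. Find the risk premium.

$3,784

E[u] = 0.4·√136900 + 0.2·√48400 + 0.2·√152100 + 0.2·√102400 = 0.4·370 + 0.2·220 + 0.2·390 + 0.2·320 = 334
CE = (334)² = 111556
Risk premium = EV − CE = 115340 − 111556 = 3784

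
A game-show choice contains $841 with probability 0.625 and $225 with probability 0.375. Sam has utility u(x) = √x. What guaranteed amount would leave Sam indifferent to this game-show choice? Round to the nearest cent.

$564.06

E[u] = 0.625·√841 + 0.375·√225 = 0.625·29 + 0.375·15 = 23.75
CE = (23.75)² = 564.0625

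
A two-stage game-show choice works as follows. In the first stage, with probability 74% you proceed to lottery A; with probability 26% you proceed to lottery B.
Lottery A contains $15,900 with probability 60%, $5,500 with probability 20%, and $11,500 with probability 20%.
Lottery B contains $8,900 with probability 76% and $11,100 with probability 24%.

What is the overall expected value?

EV(A) = 0.6 × 15900 + 0.2 × 5500 + 0.2 × 11500 = 9540 + 1100 + 2300 = 12940
EV(B) = 0.76 × 8900 + 0.24 × 11100 = 6764 + 2664 = 9428
Overall = 0.74 × 12940 + 0.26 × 9428 = 9575.6 + 2451.28 = 12026.88

$12,026.88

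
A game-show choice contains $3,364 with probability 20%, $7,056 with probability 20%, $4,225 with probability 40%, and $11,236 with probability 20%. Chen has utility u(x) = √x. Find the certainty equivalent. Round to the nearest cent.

E[u] = 0.2·√3364 + 0.2·√7056 + 0.4·√4225 + 0.2·√11236 = 0.2·58 + 0.2·84 + 0.4·65 + 0.2·106 = 75.6
CE = (75.6)² = 5715.36

$5,715.36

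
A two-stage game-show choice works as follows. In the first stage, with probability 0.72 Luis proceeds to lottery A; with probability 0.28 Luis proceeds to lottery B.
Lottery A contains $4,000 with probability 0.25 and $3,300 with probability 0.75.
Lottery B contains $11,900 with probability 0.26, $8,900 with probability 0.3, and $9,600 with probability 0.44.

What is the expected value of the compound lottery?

EV(A) = 0.25 × 4000 + 0.75 × 3300 = 1000 + 2475 = 3475
EV(B) = 0.26 × 11900 + 0.3 × 8900 + 0.44 × 9600 = 3094 + 2670 + 4224 = 9988
Overall = 0.72 × 3475 + 0.28 × 9988 = 2502 + 2796.64 = 5298.64

$5,298.64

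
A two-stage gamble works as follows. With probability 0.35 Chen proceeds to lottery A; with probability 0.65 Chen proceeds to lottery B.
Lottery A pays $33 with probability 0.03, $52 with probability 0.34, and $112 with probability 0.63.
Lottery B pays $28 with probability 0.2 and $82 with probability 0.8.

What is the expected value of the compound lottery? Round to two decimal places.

EV(A) = 0.03 × 33 + 0.34 × 52 + 0.63 × 112 = 0.99 + 17.68 + 70.56 = 89.23
EV(B) = 0.2 × 28 + 0.8 × 82 = 5.6 + 65.6 = 71.2
Overall = 0.35 × 89.23 + 0.65 × 71.2 = 31.2305 + 46.28 = 77.5105

$77.51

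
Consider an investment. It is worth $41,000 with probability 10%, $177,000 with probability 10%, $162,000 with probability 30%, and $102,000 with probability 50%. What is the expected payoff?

EV = 0.1 × 41000 + 0.1 × 177000 + 0.3 × 162000 + 0.5 × 102000 = 4100 + 17700 + 48600 + 51000 = 121400

$121,400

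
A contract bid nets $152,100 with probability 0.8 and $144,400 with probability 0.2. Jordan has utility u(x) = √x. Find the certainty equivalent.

$150,544

E[u] = 0.8·√152100 + 0.2·√144400 = 0.8·390 + 0.2·380 = 388
CE = (388)² = 150544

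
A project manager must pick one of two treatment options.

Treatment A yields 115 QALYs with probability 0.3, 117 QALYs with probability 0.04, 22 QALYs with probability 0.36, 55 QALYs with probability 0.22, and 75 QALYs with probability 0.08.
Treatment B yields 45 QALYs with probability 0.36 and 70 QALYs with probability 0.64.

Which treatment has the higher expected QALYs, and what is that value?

Treatment A (65.2 QALYs)

Treatment A = 0.3 × 115 + 0.04 × 117 + 0.36 × 22 + 0.22 × 55 + 0.08 × 75 = 34.5 + 4.68 + 7.92 + 12.1 + 6 = 65.2
Treatment B = 0.36 × 45 + 0.64 × 70 = 16.2 + 44.8 = 61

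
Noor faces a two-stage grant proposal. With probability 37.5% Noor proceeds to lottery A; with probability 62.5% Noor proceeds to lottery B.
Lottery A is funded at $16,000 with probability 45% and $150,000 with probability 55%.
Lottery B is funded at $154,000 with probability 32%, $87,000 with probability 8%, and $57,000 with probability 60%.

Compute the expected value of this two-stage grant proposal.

$90,162.50

EV(A) = 0.45 × 16000 + 0.55 × 150000 = 7200 + 82500 = 89700
EV(B) = 0.32 × 154000 + 0.08 × 87000 + 0.6 × 57000 = 49280 + 6960 + 34200 = 90440
Overall = 0.375 × 89700 + 0.625 × 90440 = 33637.5 + 56525 = 90162.5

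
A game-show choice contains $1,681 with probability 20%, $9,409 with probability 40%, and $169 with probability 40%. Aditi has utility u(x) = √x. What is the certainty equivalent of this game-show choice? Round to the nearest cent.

E[u] = 0.2·√1681 + 0.4·√9409 + 0.4·√169 = 0.2·41 + 0.4·97 + 0.4·13 = 52.2
CE = (52.2)² = 2724.84

$2,724.84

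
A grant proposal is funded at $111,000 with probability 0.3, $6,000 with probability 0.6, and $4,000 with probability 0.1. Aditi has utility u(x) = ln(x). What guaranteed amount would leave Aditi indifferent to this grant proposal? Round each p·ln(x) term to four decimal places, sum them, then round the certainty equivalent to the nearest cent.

E[u] = 0.3·ln(111000) + 0.6·ln(6000) + 0.1·ln(4000) = 3.4852 + 5.2197 + 0.8294 = 9.5343
CE = e^9.5343 ≈ 13825.91

$13,825.91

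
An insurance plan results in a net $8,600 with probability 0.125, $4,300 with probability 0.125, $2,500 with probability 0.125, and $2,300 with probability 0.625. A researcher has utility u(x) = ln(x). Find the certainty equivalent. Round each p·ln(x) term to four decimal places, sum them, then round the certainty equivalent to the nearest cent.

$2,963.42

E[u] = 0.125·ln(8600) + 0.125·ln(4300) + 0.125·ln(2500) + 0.625·ln(2300) = 1.1324 + 1.0458 + 0.9780 + 4.8379 = 7.9941
CE = e^7.9941 ≈ 2963.42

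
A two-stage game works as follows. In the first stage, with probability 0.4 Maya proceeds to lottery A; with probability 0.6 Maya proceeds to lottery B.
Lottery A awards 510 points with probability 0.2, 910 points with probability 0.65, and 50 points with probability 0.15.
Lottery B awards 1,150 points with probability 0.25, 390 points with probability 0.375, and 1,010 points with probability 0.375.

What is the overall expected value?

EV(A) = 0.2 × 510 + 0.65 × 910 + 0.15 × 50 = 102 + 591.5 + 7.5 = 701
EV(B) = 0.25 × 1150 + 0.375 × 390 + 0.375 × 1010 = 287.5 + 146.25 + 378.75 = 812.5
Overall = 0.4 × 701 + 0.6 × 812.5 = 280.4 + 487.5 = 767.9

767.9 points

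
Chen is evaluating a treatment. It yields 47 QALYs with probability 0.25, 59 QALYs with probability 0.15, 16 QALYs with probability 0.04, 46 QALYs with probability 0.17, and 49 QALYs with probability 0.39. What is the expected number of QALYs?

EV = 0.25 × 47 + 0.15 × 59 + 0.04 × 16 + 0.17 × 46 + 0.39 × 49 = 11.75 + 8.85 + 0.64 + 7.82 + 19.11 = 48.17

48.17 QALYs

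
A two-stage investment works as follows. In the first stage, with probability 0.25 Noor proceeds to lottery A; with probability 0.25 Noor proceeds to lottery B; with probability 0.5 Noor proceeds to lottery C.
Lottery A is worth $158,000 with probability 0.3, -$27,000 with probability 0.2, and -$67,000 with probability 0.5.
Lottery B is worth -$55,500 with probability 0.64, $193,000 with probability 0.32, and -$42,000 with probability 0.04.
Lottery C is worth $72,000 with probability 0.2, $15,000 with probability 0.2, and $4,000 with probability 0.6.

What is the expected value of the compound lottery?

$18,165

EV(A) = 0.3 × 158000 + 0.2 × (-27000) + 0.5 × (-67000) = 47400 − 5400 − 33500 = 8500
EV(B) = 0.64 × (-55500) + 0.32 × 193000 + 0.04 × (-42000) = -35520 + 61760 − 1680 = 24560
EV(C) = 0.2 × 72000 + 0.2 × 15000 + 0.6 × 4000 = 14400 + 3000 + 2400 = 19800
Overall = 0.25 × 8500 + 0.25 × 24560 + 0.5 × 19800 = 2125 + 6140 + 9900 = 18165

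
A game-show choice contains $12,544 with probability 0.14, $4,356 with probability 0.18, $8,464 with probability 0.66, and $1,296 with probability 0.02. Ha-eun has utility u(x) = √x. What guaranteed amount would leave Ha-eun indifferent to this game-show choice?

E[u] = 0.14·√12544 + 0.18·√4356 + 0.66·√8464 + 0.02·√1296 = 0.14·112 + 0.18·66 + 0.66·92 + 0.02·36 = 89
CE = (89)² = 7921

$7,921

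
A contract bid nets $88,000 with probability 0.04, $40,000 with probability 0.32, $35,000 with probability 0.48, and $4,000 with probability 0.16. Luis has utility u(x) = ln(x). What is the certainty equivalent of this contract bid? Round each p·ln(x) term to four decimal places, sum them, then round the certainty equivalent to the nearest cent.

E[u] = 0.04·ln(88000) + 0.32·ln(40000) + 0.48·ln(35000) + 0.16·ln(4000) = 0.4554 + 3.3909 + 5.0223 + 1.3270 = 10.1956
CE = e^10.1956 ≈ 26785.07

$26,785.07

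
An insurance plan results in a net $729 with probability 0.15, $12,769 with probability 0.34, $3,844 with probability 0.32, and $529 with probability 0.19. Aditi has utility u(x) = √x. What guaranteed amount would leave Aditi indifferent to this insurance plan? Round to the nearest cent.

$4,446.22

E[u] = 0.15·√729 + 0.34·√12769 + 0.32·√3844 + 0.19·√529 = 0.15·27 + 0.34·113 + 0.32·62 + 0.19·23 = 66.68
CE = (66.68)² = 4446.2224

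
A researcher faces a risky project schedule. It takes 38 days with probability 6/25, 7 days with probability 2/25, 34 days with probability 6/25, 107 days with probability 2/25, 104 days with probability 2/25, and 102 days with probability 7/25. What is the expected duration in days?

EV = 6/25 × 38 + 2/25 × 7 + 6/25 × 34 + 2/25 × 107 + 2/25 × 104 + 7/25 × 102 = 9.12 + 0.56 + 8.16 + 8.56 + 8.32 + 28.56 = 63.28

63.28 days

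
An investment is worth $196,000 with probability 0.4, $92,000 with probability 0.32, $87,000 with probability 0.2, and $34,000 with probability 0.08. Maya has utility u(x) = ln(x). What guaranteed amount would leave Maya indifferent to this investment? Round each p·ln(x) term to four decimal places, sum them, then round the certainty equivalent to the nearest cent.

E[u] = 0.4·ln(196000) + 0.32·ln(92000) + 0.2·ln(87000) + 0.08·ln(34000) = 4.8743 + 3.6575 + 2.2747 + 0.8347 = 11.6412
CE = e^11.6412 ≈ 113686.51

$113,686.51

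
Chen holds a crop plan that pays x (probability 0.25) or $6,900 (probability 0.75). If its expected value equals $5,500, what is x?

x = $1,300

0.25·x + 0.75·6900 = 5500
0.25·x = 5500 − 5175 = 325
x = 325 / 0.25 = 1300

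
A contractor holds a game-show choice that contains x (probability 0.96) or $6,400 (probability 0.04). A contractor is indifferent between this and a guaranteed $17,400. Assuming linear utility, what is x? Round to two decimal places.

0.96·x + 0.04·6400 = 17400
0.96·x = 17400 − 256 = 17144
x = 17144 / 0.96 = 17858.3333

x = $17,858.33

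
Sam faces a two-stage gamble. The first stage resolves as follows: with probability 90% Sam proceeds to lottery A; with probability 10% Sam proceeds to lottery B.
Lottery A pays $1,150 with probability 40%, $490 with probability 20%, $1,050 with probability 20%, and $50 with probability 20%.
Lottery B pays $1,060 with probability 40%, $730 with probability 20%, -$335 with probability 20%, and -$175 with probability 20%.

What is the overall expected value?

EV(A) = 0.4 × 1150 + 0.2 × 490 + 0.2 × 1050 + 0.2 × 50 = 460 + 98 + 210 + 10 = 778
EV(B) = 0.4 × 1060 + 0.2 × 730 + 0.2 × (-335) + 0.2 × (-175) = 424 + 146 − 67 − 35 = 468
Overall = 0.9 × 778 + 0.1 × 468 = 700.2 + 46.8 = 747

$747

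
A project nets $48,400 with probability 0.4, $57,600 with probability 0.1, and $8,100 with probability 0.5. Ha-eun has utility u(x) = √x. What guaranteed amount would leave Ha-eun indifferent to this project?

$24,649

E[u] = 0.4·√48400 + 0.1·√57600 + 0.5·√8100 = 0.4·220 + 0.1·240 + 0.5·90 = 157
CE = (157)² = 24649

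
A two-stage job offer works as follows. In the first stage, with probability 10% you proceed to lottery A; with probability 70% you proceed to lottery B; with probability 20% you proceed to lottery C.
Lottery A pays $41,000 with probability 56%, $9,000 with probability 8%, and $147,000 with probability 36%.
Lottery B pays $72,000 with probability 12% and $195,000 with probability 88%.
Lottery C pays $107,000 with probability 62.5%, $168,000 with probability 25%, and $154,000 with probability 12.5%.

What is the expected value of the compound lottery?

EV(A) = 0.56 × 41000 + 0.08 × 9000 + 0.36 × 147000 = 22960 + 720 + 52920 = 76600
EV(B) = 0.12 × 72000 + 0.88 × 195000 = 8640 + 171600 = 180240
EV(C) = 0.625 × 107000 + 0.25 × 168000 + 0.125 × 154000 = 66875 + 42000 + 19250 = 128125
Overall = 0.1 × 76600 + 0.7 × 180240 + 0.2 × 128125 = 7660 + 126168 + 25625 = 159453

$159,453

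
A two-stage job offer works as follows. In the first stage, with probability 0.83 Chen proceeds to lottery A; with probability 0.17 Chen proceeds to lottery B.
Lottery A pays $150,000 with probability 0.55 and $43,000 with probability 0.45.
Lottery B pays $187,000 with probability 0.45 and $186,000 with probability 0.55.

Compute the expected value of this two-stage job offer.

EV(A) = 0.55 × 150000 + 0.45 × 43000 = 82500 + 19350 = 101850
EV(B) = 0.45 × 187000 + 0.55 × 186000 = 84150 + 102300 = 186450
Overall = 0.83 × 101850 + 0.17 × 186450 = 84535.5 + 31696.5 = 116232

$116,232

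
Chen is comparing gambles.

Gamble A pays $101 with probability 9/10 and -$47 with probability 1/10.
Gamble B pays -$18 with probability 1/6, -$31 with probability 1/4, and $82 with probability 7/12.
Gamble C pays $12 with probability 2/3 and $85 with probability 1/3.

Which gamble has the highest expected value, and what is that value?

Gamble A ($86.20)

Gamble A = 9/10 × 101 + 1/10 × (-47) = 90.9 − 4.7 = 86.2
Gamble B = 1/6 × (-18) + 1/4 × (-31) + 7/12 × 82 = -3 − 7.75 + 47.8333 = 37.0833
Gamble C = 2/3 × 12 + 1/3 × 85 = 8 + 28.3333 = 36.3333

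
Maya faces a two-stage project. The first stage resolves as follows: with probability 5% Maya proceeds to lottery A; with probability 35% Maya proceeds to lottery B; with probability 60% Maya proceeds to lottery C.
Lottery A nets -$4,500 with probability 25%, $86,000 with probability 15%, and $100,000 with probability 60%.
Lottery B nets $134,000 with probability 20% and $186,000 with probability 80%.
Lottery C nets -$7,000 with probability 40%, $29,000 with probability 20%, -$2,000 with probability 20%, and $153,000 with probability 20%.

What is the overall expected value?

$84,968.75

EV(A) = 0.25 × (-4500) + 0.15 × 86000 + 0.6 × 100000 = -1125 + 12900 + 60000 = 71775
EV(B) = 0.2 × 134000 + 0.8 × 186000 = 26800 + 148800 = 175600
EV(C) = 0.4 × (-7000) + 0.2 × 29000 + 0.2 × (-2000) + 0.2 × 153000 = -2800 + 5800 − 400 + 30600 = 33200
Overall = 0.05 × 71775 + 0.35 × 175600 + 0.6 × 33200 = 3588.75 + 61460 + 19920 = 84968.75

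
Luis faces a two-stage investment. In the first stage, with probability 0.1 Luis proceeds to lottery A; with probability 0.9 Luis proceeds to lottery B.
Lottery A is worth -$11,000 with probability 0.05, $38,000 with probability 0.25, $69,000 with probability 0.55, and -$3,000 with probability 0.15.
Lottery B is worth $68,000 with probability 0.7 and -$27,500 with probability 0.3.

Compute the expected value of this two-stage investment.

$40,060

EV(A) = 0.05 × (-11000) + 0.25 × 38000 + 0.55 × 69000 + 0.15 × (-3000) = -550 + 9500 + 37950 − 450 = 46450
EV(B) = 0.7 × 68000 + 0.3 × (-27500) = 47600 − 8250 = 39350
Overall = 0.1 × 46450 + 0.9 × 39350 = 4645 + 35415 = 40060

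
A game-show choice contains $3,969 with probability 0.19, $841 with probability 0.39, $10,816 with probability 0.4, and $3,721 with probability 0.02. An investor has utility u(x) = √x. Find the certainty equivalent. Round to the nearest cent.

E[u] = 0.19·√3969 + 0.39·√841 + 0.4·√10816 + 0.02·√3721 = 0.19·63 + 0.39·29 + 0.4·104 + 0.02·61 = 66.1
CE = (66.1)² = 4369.21

$4,369.21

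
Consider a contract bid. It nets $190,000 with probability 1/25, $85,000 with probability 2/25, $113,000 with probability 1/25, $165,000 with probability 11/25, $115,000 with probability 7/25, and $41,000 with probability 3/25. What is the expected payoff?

$128,640

EV = 1/25 × 190000 + 2/25 × 85000 + 1/25 × 113000 + 11/25 × 165000 + 7/25 × 115000 + 3/25 × 41000 = 7600 + 6800 + 4520 + 72600 + 32200 + 4920 = 128640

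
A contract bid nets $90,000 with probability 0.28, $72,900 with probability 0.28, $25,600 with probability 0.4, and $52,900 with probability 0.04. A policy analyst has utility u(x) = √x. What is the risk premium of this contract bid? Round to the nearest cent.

E[u] = 0.28·√90000 + 0.28·√72900 + 0.4·√25600 + 0.04·√52900 = 0.28·300 + 0.28·270 + 0.4·160 + 0.04·230 = 232.8
CE = (232.8)² = 54195.84
Risk premium = EV − CE = 57968 − 54195.84 = 3772.16

$3,772.16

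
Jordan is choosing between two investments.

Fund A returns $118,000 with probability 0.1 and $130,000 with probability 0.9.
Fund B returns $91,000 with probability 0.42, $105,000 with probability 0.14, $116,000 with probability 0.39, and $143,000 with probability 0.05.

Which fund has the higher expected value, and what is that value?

Fund A ($128,800)

Fund A = 0.1 × 118000 + 0.9 × 130000 = 11800 + 117000 = 128800
Fund B = 0.42 × 91000 + 0.14 × 105000 + 0.39 × 116000 + 0.05 × 143000 = 38220 + 14700 + 45240 + 7150 = 105310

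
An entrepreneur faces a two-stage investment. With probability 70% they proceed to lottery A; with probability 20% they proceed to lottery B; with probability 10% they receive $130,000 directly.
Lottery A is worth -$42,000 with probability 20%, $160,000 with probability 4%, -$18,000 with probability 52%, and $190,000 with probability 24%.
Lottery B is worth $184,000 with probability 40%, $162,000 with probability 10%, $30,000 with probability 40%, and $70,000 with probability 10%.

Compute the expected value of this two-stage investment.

EV(A) = 0.2 × (-42000) + 0.04 × 160000 + 0.52 × (-18000) + 0.24 × 190000 = -8400 + 6400 − 9360 + 45600 = 34240
EV(B) = 0.4 × 184000 + 0.1 × 162000 + 0.4 × 30000 + 0.1 × 70000 = 73600 + 16200 + 12000 + 7000 = 108800
Branch C: 130000 (certain)
Overall = 0.7 × 34240 + 0.2 × 108800 + 0.1 × 130000 = 23968 + 21760 + 13000 = 58728

$58,728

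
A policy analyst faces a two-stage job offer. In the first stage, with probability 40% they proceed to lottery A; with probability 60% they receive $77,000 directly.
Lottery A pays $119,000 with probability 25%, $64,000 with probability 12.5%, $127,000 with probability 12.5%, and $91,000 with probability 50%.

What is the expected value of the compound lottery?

$85,850

EV(A) = 0.25 × 119000 + 0.125 × 64000 + 0.125 × 127000 + 0.5 × 91000 = 29750 + 8000 + 15875 + 45500 = 99125
Branch B: 77000 (certain)
Overall = 0.4 × 99125 + 0.6 × 77000 = 39650 + 46200 = 85850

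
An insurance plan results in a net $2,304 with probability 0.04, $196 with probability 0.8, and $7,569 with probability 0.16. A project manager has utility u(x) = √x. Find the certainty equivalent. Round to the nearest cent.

E[u] = 0.04·√2304 + 0.8·√196 + 0.16·√7569 = 0.04·48 + 0.8·14 + 0.16·87 = 27.04
CE = (27.04)² = 731.1616

$731.16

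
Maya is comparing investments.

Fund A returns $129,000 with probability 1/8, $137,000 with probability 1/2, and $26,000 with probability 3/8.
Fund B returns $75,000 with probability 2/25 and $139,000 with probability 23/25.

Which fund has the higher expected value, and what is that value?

Fund A = 1/8 × 129000 + 1/2 × 137000 + 3/8 × 26000 = 16125 + 68500 + 9750 = 94375
Fund B = 2/25 × 75000 + 23/25 × 139000 = 6000 + 127880 = 133880

Fund B ($133,880)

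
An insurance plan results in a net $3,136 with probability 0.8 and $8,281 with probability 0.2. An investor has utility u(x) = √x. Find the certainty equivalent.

$3,969

E[u] = 0.8·√3136 + 0.2·√8281 = 0.8·56 + 0.2·91 = 63
CE = (63)² = 3969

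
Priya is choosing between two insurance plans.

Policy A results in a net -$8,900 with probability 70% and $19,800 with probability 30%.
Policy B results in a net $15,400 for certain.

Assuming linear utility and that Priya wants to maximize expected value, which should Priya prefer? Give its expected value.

Policy B ($15,400)

Policy A = 0.7 × (-8900) + 0.3 × 19800 = -6230 + 5940 = -290
Policy B: 15400 (certain)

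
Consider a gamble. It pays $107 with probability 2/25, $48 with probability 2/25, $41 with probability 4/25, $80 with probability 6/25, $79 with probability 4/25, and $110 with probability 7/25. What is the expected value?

EV = 2/25 × 107 + 2/25 × 48 + 4/25 × 41 + 6/25 × 80 + 4/25 × 79 + 7/25 × 110 = 8.56 + 3.84 + 6.56 + 19.2 + 12.64 + 30.8 = 81.6

$81.60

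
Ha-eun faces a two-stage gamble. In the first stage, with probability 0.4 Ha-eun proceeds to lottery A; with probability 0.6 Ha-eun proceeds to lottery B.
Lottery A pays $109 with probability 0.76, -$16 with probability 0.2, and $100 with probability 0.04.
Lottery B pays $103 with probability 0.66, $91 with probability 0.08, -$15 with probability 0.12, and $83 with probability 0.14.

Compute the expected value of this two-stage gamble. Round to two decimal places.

EV(A) = 0.76 × 109 + 0.2 × (-16) + 0.04 × 100 = 82.84 − 3.2 + 4 = 83.64
EV(B) = 0.66 × 103 + 0.08 × 91 + 0.12 × (-15) + 0.14 × 83 = 67.98 + 7.28 − 1.8 + 11.62 = 85.08
Overall = 0.4 × 83.64 + 0.6 × 85.08 = 33.456 + 51.048 = 84.504

$84.50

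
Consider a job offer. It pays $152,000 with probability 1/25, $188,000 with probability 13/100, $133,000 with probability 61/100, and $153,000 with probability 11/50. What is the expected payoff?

EV = 1/25 × 152000 + 13/100 × 188000 + 61/100 × 133000 + 11/50 × 153000 = 6080 + 24440 + 81130 + 33660 = 145310

$145,310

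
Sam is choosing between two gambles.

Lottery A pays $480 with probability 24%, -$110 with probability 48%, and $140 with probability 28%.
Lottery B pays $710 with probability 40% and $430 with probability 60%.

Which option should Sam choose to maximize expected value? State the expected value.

Lottery B ($542)

Lottery A = 0.24 × 480 + 0.48 × (-110) + 0.28 × 140 = 115.2 − 52.8 + 39.2 = 101.6
Lottery B = 0.4 × 710 + 0.6 × 430 = 284 + 258 = 542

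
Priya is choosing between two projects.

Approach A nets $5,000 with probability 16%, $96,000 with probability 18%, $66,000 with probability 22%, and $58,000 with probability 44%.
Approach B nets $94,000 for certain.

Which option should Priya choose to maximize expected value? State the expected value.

Approach B ($94,000)

Approach A = 0.16 × 5000 + 0.18 × 96000 + 0.22 × 66000 + 0.44 × 58000 = 800 + 17280 + 14520 + 25520 = 58120
Approach B: 94000 (certain)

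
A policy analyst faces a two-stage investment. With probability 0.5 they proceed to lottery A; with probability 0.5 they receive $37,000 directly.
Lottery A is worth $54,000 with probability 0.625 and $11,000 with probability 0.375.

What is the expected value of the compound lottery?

EV(A) = 0.625 × 54000 + 0.375 × 11000 = 33750 + 4125 = 37875
Branch B: 37000 (certain)
Overall = 0.5 × 37875 + 0.5 × 37000 = 18937.5 + 18500 = 37437.5

$37,437.50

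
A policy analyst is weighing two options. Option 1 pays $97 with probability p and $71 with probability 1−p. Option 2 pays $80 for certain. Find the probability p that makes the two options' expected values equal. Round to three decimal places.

p = 0.346

p·97 + (1−p)·71 = 80
26p + 71 = 80
p = (80 − 71) / 26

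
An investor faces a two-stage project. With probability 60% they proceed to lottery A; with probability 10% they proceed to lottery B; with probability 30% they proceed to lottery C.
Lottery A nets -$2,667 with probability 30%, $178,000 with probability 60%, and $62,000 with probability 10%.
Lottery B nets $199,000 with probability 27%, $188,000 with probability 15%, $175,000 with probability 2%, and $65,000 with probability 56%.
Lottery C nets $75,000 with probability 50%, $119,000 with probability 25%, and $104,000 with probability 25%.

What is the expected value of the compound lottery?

EV(A) = 0.3 × (-2667) + 0.6 × 178000 + 0.1 × 62000 = -800.1 + 106800 + 6200 = 112199.9
EV(B) = 0.27 × 199000 + 0.15 × 188000 + 0.02 × 175000 + 0.56 × 65000 = 53730 + 28200 + 3500 + 36400 = 121830
EV(C) = 0.5 × 75000 + 0.25 × 119000 + 0.25 × 104000 = 37500 + 29750 + 26000 = 93250
Overall = 0.6 × 112199.9 + 0.1 × 121830 + 0.3 × 93250 = 67319.94 + 12183 + 27975 = 107477.94

$107,477.94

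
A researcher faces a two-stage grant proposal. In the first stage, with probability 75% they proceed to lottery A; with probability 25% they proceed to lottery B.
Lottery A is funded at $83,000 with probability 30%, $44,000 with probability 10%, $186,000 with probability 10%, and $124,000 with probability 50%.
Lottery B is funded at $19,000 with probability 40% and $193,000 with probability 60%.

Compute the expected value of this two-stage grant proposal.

EV(A) = 0.3 × 83000 + 0.1 × 44000 + 0.1 × 186000 + 0.5 × 124000 = 24900 + 4400 + 18600 + 62000 = 109900
EV(B) = 0.4 × 19000 + 0.6 × 193000 = 7600 + 115800 = 123400
Overall = 0.75 × 109900 + 0.25 × 123400 = 82425 + 30850 = 113275

$113,275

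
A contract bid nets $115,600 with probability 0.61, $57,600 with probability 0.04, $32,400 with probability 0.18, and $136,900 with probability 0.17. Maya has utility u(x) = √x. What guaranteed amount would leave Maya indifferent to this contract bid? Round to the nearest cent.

E[u] = 0.61·√115600 + 0.04·√57600 + 0.18·√32400 + 0.17·√136900 = 0.61·340 + 0.04·240 + 0.18·180 + 0.17·370 = 312.3
CE = (312.3)² = 97531.29

$97,531.29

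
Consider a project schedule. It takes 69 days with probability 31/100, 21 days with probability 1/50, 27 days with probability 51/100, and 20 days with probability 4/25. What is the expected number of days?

38.78 days

EV = 31/100 × 69 + 1/50 × 21 + 51/100 × 27 + 4/25 × 20 = 21.39 + 0.42 + 13.77 + 3.2 = 38.78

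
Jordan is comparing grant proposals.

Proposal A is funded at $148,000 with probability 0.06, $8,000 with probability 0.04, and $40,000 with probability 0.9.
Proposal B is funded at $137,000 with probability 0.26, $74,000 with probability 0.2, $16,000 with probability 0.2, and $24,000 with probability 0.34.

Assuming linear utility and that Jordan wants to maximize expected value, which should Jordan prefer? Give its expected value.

Proposal A = 0.06 × 148000 + 0.04 × 8000 + 0.9 × 40000 = 8880 + 320 + 36000 = 45200
Proposal B = 0.26 × 137000 + 0.2 × 74000 + 0.2 × 16000 + 0.34 × 24000 = 35620 + 14800 + 3200 + 8160 = 61780

Proposal B ($61,780)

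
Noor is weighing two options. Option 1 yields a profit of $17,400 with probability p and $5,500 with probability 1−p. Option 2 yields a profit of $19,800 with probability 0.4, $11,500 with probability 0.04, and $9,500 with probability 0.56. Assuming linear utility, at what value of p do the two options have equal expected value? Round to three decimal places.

EV(Option 2) = 0.4 × 19800 + 0.04 × 11500 + 0.56 × 9500 = 7920 + 460 + 5320 = 13700
p·17400 + (1−p)·5500 = 13700
11900p + 5500 = 13700
p = (13700 − 5500) / 11900

p = 0.689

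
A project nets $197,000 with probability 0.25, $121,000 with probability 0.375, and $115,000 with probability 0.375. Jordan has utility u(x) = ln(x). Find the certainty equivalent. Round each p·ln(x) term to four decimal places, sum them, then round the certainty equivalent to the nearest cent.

$134,094.49

E[u] = 0.25·ln(197000) + 0.375·ln(121000) + 0.375·ln(115000) = 3.0477 + 4.3888 + 4.3698 = 11.8063
CE = e^11.8063 ≈ 134094.49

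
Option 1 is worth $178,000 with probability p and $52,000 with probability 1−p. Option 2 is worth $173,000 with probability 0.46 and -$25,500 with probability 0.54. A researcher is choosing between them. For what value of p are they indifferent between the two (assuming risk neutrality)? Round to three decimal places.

p = 0.110

EV(Option 2) = 0.46 × 173000 + 0.54 × (-25500) = 79580 − 13770 = 65810
p·178000 + (1−p)·52000 = 65810
126000p + 52000 = 65810
p = (65810 − 52000) / 126000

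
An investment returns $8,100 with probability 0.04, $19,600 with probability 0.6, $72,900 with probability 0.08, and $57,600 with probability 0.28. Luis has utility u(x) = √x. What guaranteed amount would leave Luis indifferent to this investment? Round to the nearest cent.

$31,116.96

E[u] = 0.04·√8100 + 0.6·√19600 + 0.08·√72900 + 0.28·√57600 = 0.04·90 + 0.6·140 + 0.08·270 + 0.28·240 = 176.4
CE = (176.4)² = 31116.96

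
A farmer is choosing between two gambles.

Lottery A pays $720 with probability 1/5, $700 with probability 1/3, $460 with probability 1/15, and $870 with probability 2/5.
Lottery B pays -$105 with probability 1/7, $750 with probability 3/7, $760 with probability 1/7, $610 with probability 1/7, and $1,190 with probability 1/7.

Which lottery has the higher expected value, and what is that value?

Lottery A = 1/5 × 720 + 1/3 × 700 + 1/15 × 460 + 2/5 × 870 = 144 + 233.3333 + 30.6667 + 348 = 756
Lottery B = 1/7 × (-105) + 3/7 × 750 + 1/7 × 760 + 1/7 × 610 + 1/7 × 1190 = -15 + 321.4286 + 108.5714 + 87.1429 + 170 = 672.1429

Lottery A ($756)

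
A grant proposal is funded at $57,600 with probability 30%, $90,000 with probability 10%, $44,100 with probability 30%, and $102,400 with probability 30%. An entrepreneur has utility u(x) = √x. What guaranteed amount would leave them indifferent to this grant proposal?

$68,121

E[u] = 0.3·√57600 + 0.1·√90000 + 0.3·√44100 + 0.3·√102400 = 0.3·240 + 0.1·300 + 0.3·210 + 0.3·320 = 261
CE = (261)² = 68121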